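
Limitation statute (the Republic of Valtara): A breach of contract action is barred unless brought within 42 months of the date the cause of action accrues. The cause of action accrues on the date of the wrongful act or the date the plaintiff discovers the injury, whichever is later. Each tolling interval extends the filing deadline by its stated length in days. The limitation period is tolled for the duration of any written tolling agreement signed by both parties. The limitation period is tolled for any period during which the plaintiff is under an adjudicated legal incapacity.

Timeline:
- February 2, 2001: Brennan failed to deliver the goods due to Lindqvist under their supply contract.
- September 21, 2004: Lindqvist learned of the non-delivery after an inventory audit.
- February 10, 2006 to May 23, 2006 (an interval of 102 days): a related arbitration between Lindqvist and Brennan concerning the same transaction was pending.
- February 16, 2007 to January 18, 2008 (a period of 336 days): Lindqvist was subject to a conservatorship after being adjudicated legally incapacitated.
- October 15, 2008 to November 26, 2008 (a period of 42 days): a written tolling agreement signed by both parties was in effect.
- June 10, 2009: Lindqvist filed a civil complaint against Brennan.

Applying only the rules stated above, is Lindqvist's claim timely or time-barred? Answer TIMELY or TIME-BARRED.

Taking the later of the act (February 2, 2001) and discovery (September 21, 2004), the claim accrued on September 21, 2004.
Adding the 42 months base period to September 21, 2004 gives a deadline of March 21, 2008, before any tolling.
The period was tolled for 336 days by the plaintiff's legal incapacity (February 16, 2007 to January 18, 2008), pushing the deadline to February 20, 2009.
The written tolling agreement from October 15, 2008 to November 26, 2008 tolled the period for 42 days, extending the deadline to April 3, 2009.
The pending related arbitration from February 10, 2006 to May 23, 2006 does not toll the period, because no stated rule makes a pending arbitration a tolling event.
Filing on June 10, 2009 missed the April 3, 2009 deadline — the action is time-barred.

TIME-BARRED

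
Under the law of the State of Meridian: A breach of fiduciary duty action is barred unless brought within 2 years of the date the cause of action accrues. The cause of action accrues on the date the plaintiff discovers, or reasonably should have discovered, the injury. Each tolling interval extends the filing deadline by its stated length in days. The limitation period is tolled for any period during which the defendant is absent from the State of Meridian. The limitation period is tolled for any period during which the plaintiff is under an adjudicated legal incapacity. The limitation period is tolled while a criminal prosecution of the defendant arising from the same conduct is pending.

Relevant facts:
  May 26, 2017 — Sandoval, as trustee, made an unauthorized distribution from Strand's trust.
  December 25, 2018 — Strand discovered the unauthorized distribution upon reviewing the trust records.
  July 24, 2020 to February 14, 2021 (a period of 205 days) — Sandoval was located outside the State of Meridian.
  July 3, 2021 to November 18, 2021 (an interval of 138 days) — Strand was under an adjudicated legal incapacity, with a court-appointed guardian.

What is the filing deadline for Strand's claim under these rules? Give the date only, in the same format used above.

The claim did not accrue until Strand discovered the injury on December 25, 2018; the May 26, 2017 act date does not start the clock under the stated rule.
The untolled deadline — 2 years after December 25, 2018 — is December 25, 2020.
Because the defendant's absence from the jurisdiction ran from July 24, 2020 to February 14, 2021, the deadline is extended by 205 days to July 18, 2021.
The period was tolled for 138 days by the plaintiff's legal incapacity (July 3, 2021 to November 18, 2021), pushing the deadline to December 3, 2021.

December 3, 2021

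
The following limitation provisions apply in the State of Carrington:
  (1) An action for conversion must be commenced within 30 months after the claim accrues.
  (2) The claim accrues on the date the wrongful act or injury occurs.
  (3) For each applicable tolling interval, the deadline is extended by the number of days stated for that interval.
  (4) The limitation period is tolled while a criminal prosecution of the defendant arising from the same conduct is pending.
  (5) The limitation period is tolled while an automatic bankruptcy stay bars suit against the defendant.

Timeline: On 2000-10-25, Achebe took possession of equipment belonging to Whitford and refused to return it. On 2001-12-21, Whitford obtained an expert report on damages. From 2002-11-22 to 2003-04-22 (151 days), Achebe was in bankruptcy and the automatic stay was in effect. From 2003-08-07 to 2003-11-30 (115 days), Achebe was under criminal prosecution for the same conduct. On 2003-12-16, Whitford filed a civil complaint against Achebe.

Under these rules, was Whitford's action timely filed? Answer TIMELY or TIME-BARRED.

The limitation period began to run on 2000-10-25.
30 months from 2000-10-25 is 2003-04-25.
Because the automatic bankruptcy stay ran from 2002-11-22 to 2003-04-22, the deadline is extended by 151 days to 2003-09-23.
Because the pending criminal prosecution ran from 2003-08-07 to 2003-11-30, the deadline is extended by 115 days to 2004-01-16.
Nothing else in the chronology tolls or restarts the period.
The 2003-12-16 filing precedes the 2004-01-16 deadline; the claim is timely.

TIMELY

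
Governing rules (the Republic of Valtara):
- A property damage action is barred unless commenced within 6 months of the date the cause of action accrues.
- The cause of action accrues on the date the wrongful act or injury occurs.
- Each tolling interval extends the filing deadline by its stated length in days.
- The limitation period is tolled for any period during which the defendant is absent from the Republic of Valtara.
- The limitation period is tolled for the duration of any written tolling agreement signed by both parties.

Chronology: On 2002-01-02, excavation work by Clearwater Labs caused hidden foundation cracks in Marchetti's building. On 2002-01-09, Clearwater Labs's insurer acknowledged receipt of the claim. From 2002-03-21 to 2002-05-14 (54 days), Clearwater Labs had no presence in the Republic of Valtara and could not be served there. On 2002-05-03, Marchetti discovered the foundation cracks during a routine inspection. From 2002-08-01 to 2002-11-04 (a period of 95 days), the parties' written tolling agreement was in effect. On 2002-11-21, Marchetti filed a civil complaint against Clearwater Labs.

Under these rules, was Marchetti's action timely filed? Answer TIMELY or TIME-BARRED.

TIMELY

Because the rule ties accrual to occurrence, the claim accrued on 2002-01-02, not on the 2002-05-03 discovery date.
The untolled deadline — 6 months after 2002-01-02 — is 2002-07-02.
Because the defendant's absence from the jurisdiction ran from 2002-03-21 to 2002-05-14, the deadline is extended by 54 days to 2002-08-25.
The period was tolled for 95 days by the written tolling agreement (2002-08-01 to 2002-11-04), pushing the deadline to 2002-11-28.
Nothing else in the chronology tolls or restarts the period.
Marchetti filed on 2002-11-21, before the 2002-11-28 deadline, so the action is timely.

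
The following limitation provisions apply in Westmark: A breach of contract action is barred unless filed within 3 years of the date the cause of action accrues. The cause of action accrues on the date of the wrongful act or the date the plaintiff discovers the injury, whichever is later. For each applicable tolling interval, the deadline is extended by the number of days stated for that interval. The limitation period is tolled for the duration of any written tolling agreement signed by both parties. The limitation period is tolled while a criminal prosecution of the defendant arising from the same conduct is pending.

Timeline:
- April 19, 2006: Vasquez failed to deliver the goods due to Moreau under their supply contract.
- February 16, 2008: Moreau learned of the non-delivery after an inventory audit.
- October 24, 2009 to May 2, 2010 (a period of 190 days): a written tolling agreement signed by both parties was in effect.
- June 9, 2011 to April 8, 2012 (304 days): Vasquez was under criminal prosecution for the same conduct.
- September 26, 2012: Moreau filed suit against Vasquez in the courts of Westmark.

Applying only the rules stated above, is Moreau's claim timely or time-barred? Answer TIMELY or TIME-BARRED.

TIME-BARRED

Because discovery on February 16, 2008 post-dates the April 19, 2006 act, accrual under the later-of rule falls on February 16, 2008.
3 years from February 16, 2008 is February 16, 2011.
The written tolling agreement from October 24, 2009 to May 2, 2010 tolled the period for 190 days, extending the deadline to August 25, 2011.
The period was tolled for 304 days by the pending criminal prosecution (June 9, 2011 to April 8, 2012), pushing the deadline to June 24, 2012.
The September 26, 2012 filing falls after the June 24, 2012 deadline; the claim is time-barred.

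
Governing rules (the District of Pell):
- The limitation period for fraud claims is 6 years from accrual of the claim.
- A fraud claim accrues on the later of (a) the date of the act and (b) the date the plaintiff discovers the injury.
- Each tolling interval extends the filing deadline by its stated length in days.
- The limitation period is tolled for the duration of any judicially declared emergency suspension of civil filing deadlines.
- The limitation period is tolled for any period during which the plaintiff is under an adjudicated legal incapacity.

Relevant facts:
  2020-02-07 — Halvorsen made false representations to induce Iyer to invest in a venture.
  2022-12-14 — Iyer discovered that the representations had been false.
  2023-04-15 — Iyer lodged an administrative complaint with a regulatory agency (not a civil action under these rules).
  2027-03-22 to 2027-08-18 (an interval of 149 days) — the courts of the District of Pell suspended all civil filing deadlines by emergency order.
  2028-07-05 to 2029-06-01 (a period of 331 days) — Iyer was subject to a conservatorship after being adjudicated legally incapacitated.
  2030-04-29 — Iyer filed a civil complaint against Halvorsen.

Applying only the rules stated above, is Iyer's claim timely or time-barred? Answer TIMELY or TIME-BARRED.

TIME-BARRED

Taking the later of the act (2020-02-07) and discovery (2022-12-14), the claim accrued on 2022-12-14.
6 years from 2022-12-14 is 2028-12-14.
The emergency suspension of filing deadlines from 2027-03-22 to 2027-08-18 tolled the period for 149 days, extending the deadline to 2029-05-12.
The period was tolled for 331 days by the plaintiff's legal incapacity (2028-07-05 to 2029-06-01), pushing the deadline to 2030-04-08.
The other events in the timeline have no effect on the limitation period under the stated rules.
Iyer filed on 2030-04-29, after the 2030-04-08 deadline, so the action is time-barred.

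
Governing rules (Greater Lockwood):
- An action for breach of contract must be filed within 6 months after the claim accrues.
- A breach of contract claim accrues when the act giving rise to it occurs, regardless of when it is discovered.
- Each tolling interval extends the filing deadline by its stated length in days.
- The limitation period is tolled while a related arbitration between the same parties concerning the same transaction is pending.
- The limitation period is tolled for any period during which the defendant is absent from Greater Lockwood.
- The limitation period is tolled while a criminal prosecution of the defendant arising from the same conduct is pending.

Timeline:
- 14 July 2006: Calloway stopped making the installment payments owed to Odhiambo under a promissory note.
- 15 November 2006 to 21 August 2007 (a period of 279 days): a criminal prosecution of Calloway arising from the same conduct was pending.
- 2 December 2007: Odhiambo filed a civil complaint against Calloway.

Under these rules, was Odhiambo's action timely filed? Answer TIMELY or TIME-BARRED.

TIME-BARRED

The claim accrued on 14 July 2006, the date of the act.
6 months from 14 July 2006 is 14 January 2007.
Because the pending criminal prosecution ran from 15 November 2006 to 21 August 2007, the deadline is extended by 279 days to 20 October 2007.
Filing on 2 December 2007 missed the 20 October 2007 deadline — the action is time-barred.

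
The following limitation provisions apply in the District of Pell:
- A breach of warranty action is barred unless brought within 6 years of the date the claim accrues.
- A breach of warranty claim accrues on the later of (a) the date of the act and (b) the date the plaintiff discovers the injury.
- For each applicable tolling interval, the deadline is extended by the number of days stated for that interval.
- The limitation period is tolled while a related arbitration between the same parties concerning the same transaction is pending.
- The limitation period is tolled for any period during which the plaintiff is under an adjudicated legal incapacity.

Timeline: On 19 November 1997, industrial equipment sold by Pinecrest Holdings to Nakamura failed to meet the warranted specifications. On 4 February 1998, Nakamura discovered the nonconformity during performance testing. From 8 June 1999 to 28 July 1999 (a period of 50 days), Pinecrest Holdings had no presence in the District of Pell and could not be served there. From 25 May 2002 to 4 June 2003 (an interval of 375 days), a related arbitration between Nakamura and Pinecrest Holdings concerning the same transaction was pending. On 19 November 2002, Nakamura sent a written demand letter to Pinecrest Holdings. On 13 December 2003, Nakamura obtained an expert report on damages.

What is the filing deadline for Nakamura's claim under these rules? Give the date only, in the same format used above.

The claim accrued on 4 February 1998 — the later of the 19 November 1997 act and the 4 February 1998 discovery.
Adding the 6 years base period to 4 February 1998 gives a deadline of 4 February 2004, before any tolling.
The pending related arbitration from 25 May 2002 to 4 June 2003 tolled the period for 375 days, extending the deadline to 13 February 2005.
Although the defendant's absence ran from 8 June 1999 to 28 July 1999, the stated rules do not make that a tolling event, so it is disregarded.
Nothing else in the chronology tolls or restarts the period.

13 February 2005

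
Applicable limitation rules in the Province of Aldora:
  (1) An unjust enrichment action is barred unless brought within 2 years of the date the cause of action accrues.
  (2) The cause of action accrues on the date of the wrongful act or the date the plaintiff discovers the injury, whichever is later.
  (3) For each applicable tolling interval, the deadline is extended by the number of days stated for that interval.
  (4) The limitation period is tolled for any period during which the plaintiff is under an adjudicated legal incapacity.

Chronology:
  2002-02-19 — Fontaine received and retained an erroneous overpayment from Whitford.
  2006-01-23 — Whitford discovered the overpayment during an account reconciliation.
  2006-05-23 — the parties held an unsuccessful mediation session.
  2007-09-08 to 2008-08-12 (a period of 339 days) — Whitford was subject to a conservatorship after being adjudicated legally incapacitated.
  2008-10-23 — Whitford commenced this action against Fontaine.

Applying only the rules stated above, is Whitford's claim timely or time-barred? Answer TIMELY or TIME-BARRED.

TIMELY

The claim accrued on 2006-01-23 — the later of the 2002-02-19 act and the 2006-01-23 discovery.
2 years from 2006-01-23 is 2008-01-23.
Because the plaintiff's legal incapacity ran from 2007-09-08 to 2008-08-12, the deadline is extended by 339 days to 2008-12-27.
Nothing else in the chronology tolls or restarts the period.
The 2008-10-23 filing precedes the 2008-12-27 deadline; the claim is timely.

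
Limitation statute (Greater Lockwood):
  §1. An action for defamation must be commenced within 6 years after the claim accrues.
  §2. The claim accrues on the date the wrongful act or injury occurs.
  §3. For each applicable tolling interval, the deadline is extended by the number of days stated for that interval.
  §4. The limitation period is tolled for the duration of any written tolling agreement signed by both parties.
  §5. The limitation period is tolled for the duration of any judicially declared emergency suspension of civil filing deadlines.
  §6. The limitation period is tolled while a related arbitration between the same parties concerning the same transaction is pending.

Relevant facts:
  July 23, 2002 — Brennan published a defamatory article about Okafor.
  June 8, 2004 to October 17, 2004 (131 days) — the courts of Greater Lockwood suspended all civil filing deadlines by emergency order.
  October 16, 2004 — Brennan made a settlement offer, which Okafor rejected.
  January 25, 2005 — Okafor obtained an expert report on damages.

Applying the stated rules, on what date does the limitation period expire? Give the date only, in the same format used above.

December 1, 2008

The claim accrued on July 23, 2002, the date of the act.
The untolled deadline — 6 years after July 23, 2002 — is July 23, 2008.
The emergency suspension of filing deadlines from June 8, 2004 to October 17, 2004 tolled the period for 131 days, extending the deadline to December 1, 2008.
Nothing else in the chronology tolls or restarts the period.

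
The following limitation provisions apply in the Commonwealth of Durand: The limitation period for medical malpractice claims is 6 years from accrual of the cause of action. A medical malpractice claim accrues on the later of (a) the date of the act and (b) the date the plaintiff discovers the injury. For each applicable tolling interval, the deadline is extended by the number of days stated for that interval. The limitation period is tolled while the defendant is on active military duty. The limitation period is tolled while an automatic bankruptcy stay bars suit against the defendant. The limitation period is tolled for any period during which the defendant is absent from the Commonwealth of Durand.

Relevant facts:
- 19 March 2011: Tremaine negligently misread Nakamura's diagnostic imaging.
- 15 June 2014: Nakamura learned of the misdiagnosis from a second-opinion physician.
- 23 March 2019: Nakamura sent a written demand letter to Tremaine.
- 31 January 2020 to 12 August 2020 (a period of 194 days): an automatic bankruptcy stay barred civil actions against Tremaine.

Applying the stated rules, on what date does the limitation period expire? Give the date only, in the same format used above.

Because discovery on 15 June 2014 post-dates the 19 March 2011 act, accrual under the later-of rule falls on 15 June 2014.
Adding the 6 years base period to 15 June 2014 gives a deadline of 15 June 2020, before any tolling.
Because the automatic bankruptcy stay ran from 31 January 2020 to 12 August 2020, the deadline is extended by 194 days to 26 December 2020.
Nothing else in the chronology tolls or restarts the period.

26 December 2020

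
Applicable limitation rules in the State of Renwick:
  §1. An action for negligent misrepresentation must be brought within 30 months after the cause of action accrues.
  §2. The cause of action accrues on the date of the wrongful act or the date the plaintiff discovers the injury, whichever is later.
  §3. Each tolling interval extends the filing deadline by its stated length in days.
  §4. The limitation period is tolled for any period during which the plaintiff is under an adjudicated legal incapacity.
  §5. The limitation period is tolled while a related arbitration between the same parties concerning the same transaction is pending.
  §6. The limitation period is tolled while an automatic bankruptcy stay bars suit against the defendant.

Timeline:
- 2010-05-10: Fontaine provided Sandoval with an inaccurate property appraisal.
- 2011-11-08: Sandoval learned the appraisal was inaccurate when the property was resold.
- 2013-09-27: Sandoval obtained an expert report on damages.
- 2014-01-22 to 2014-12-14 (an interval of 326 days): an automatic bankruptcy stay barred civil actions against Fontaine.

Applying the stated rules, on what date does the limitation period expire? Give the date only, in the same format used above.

2015-03-30

Taking the later of the act (2010-05-10) and discovery (2011-11-08), the claim accrued on 2011-11-08.
The untolled deadline — 30 months after 2011-11-08 — is 2014-05-08.
The automatic bankruptcy stay from 2014-01-22 to 2014-12-14 tolled the period for 326 days, extending the deadline to 2015-03-30.
None of the other events listed affects the running of the period under the stated rules.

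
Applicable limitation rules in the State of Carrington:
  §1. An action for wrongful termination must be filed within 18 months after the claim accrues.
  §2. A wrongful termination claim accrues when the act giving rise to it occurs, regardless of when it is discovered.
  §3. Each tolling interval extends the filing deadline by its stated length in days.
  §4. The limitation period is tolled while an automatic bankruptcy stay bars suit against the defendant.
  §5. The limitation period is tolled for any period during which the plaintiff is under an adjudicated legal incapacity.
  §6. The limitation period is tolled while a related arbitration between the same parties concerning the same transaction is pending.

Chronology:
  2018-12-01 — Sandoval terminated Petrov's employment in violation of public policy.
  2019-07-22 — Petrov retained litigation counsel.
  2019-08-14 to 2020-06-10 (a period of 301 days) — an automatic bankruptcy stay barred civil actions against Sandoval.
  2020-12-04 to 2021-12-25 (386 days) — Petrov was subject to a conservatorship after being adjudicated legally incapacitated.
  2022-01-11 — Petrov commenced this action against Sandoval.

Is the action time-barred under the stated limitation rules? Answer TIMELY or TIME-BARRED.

The claim accrued on 2018-12-01, when the wrongful act occurred.
The untolled deadline — 18 months after 2018-12-01 — is 2020-06-01.
The automatic bankruptcy stay from 2019-08-14 to 2020-06-10 tolled the period for 301 days, extending the deadline to 2021-03-29.
The plaintiff's legal incapacity from 2020-12-04 to 2021-12-25 tolled the period for 386 days, extending the deadline to 2022-04-19.
The other events in the timeline have no effect on the limitation period under the stated rules.
Filing on 2022-01-11 beat the 2022-04-19 deadline — the action is timely.

TIMELY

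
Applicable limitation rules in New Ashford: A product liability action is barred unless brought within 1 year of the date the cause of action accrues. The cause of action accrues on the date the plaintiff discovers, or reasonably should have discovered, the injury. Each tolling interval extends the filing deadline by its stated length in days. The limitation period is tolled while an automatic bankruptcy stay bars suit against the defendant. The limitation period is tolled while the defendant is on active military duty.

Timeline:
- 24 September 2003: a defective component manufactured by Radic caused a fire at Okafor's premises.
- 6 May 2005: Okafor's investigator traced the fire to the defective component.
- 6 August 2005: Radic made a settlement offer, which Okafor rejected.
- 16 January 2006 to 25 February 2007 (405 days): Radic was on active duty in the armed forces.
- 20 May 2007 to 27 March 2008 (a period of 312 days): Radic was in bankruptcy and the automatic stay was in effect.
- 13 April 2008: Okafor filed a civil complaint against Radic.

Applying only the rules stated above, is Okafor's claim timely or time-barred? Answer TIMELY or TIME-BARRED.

Accrual is tied to discovery, so the period began on 6 May 2005 rather than on 24 September 2003 when the act occurred.
The untolled deadline — 1 year after 6 May 2005 — is 6 May 2006.
The defendant's active military service from 16 January 2006 to 25 February 2007 tolled the period for 405 days, extending the deadline to 15 June 2007.
The automatic bankruptcy stay from 20 May 2007 to 27 March 2008 tolled the period for 312 days, extending the deadline to 22 April 2008.
None of the other events listed affects the running of the period under the stated rules.
Filing on 13 April 2008 beat the 22 April 2008 deadline — the action is timely.

TIMELY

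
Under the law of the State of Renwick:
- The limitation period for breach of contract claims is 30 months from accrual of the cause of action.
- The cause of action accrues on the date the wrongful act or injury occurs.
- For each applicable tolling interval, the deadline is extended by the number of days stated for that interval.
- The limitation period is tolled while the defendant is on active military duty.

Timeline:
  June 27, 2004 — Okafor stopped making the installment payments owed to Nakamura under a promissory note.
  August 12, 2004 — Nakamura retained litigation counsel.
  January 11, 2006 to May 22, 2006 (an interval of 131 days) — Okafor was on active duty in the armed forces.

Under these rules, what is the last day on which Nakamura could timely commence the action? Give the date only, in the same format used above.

The cause of action accrued on June 27, 2004, the date of the act.
Adding the 30 months base period to June 27, 2004 gives a deadline of December 27, 2006, before any tolling.
The defendant's active military service from January 11, 2006 to May 22, 2006 tolled the period for 131 days, extending the deadline to May 7, 2007.
Nothing else in the chronology tolls or restarts the period.

May 7, 2007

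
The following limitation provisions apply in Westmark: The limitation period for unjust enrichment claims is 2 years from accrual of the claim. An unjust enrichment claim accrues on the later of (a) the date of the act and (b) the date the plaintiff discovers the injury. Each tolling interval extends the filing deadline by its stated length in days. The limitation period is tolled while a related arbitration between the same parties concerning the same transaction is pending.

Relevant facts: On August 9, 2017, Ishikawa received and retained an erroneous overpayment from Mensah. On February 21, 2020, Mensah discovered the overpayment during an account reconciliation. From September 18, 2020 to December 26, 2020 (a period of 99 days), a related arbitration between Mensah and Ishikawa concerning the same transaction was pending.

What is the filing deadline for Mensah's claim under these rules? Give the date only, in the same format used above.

Because discovery on February 21, 2020 post-dates the August 9, 2017 act, accrual under the later-of rule falls on February 21, 2020.
2 years from February 21, 2020 is February 21, 2022.
Because the pending related arbitration ran from September 18, 2020 to December 26, 2020, the deadline is extended by 99 days to May 31, 2022.

May 31, 2022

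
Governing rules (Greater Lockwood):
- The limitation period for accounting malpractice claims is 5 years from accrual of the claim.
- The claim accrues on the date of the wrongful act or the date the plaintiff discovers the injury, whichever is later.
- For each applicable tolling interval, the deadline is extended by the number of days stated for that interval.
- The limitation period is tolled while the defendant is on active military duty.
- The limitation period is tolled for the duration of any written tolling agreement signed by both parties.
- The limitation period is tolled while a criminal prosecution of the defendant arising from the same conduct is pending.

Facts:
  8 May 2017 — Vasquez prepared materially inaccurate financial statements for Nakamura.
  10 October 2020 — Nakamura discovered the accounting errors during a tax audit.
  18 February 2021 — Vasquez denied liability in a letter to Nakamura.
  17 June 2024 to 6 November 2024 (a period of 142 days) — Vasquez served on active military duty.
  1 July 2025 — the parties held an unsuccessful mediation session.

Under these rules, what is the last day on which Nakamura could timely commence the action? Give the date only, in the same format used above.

The claim accrued on 10 October 2020 — the later of the 8 May 2017 act and the 10 October 2020 discovery.
5 years from 10 October 2020 is 10 October 2025.
The period was tolled for 142 days by the defendant's active military service (17 June 2024 to 6 November 2024), pushing the deadline to 1 March 2026.
The other events in the timeline have no effect on the limitation period under the stated rules.

1 March 2026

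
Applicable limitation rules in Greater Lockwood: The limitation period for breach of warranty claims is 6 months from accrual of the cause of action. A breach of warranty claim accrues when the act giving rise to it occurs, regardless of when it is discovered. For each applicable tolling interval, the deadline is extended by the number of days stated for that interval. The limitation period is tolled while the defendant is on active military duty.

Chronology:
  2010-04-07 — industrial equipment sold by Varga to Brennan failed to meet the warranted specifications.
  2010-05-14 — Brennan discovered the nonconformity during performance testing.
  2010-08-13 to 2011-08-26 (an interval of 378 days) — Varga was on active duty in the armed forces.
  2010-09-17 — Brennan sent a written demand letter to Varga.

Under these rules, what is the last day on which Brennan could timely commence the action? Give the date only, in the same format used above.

Because the rule ties accrual to occurrence, the claim accrued on 2010-04-07, not on the 2010-05-14 discovery date.
The untolled deadline — 6 months after 2010-04-07 — is 2010-10-07.
The defendant's active military service from 2010-08-13 to 2011-08-26 tolled the period for 378 days, extending the deadline to 2011-10-20.
None of the other events listed affects the running of the period under the stated rules.

2011-10-20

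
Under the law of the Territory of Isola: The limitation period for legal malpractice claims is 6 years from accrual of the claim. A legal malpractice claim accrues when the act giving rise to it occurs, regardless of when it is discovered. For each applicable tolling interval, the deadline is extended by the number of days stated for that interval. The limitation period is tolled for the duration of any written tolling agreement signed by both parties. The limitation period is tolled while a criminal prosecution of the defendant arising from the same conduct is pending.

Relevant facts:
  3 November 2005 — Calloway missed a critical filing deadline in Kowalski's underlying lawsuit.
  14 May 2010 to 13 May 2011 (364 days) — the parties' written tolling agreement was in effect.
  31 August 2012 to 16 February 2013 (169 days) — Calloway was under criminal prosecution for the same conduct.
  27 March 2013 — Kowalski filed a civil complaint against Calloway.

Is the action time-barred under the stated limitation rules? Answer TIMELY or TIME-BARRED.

TIMELY

The claim accrued on 3 November 2005, the date of the act.
Adding the 6 years base period to 3 November 2005 gives a deadline of 3 November 2011, before any tolling.
The written tolling agreement from 14 May 2010 to 13 May 2011 tolled the period for 364 days, extending the deadline to 1 November 2012.
Because the pending criminal prosecution ran from 31 August 2012 to 16 February 2013, the deadline is extended by 169 days to 19 April 2013.
The 27 March 2013 filing precedes the 19 April 2013 deadline; the claim is timely.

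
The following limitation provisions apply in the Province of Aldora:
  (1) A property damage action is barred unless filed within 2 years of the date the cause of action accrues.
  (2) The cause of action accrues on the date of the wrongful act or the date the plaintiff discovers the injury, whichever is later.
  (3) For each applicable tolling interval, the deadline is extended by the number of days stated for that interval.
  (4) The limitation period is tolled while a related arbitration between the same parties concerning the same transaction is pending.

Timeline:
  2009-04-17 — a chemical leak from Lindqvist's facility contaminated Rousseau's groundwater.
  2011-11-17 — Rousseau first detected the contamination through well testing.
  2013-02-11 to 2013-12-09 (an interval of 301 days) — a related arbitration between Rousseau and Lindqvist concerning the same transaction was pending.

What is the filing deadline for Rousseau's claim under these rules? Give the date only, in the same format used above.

2014-09-14

Taking the later of the act (2009-04-17) and discovery (2011-11-17), the claim accrued on 2011-11-17.
The untolled deadline — 2 years after 2011-11-17 — is 2013-11-17.
The period was tolled for 301 days by the pending related arbitration (2013-02-11 to 2013-12-09), pushing the deadline to 2014-09-14.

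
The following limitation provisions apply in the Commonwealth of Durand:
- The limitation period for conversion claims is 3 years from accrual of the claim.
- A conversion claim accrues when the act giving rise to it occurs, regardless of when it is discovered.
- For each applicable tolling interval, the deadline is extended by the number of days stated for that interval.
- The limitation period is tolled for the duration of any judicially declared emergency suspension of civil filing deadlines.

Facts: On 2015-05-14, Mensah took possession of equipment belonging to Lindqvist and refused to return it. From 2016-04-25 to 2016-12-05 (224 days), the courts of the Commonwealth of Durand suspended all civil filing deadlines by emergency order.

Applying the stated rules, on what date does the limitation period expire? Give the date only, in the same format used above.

The claim accrued on 2015-05-14, the date of the act.
The untolled deadline — 3 years after 2015-05-14 — is 2018-05-14.
Because the emergency suspension of filing deadlines ran from 2016-04-25 to 2016-12-05, the deadline is extended by 224 days to 2018-12-24.

2018-12-24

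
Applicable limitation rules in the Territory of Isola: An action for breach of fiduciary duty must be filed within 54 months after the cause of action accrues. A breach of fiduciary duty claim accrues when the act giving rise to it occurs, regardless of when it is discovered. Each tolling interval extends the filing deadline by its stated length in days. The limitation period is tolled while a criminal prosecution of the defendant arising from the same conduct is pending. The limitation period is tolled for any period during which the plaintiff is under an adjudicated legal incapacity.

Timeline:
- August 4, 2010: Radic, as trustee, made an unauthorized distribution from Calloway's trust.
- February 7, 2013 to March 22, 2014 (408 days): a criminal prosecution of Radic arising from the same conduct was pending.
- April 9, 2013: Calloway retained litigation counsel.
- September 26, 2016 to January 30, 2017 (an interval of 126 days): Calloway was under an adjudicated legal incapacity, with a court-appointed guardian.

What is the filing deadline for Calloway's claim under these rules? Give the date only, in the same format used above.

The cause of action accrued on August 4, 2010, the date of the act.
The untolled deadline — 54 months after August 4, 2010 — is February 4, 2015.
The pending criminal prosecution from February 7, 2013 to March 22, 2014 tolled the period for 408 days, extending the deadline to March 18, 2016.
The plaintiff's legal incapacity starting September 26, 2016 came too late — the period had run on March 18, 2016 — and so does not extend the deadline.
Nothing else in the chronology tolls or restarts the period.

March 18, 2016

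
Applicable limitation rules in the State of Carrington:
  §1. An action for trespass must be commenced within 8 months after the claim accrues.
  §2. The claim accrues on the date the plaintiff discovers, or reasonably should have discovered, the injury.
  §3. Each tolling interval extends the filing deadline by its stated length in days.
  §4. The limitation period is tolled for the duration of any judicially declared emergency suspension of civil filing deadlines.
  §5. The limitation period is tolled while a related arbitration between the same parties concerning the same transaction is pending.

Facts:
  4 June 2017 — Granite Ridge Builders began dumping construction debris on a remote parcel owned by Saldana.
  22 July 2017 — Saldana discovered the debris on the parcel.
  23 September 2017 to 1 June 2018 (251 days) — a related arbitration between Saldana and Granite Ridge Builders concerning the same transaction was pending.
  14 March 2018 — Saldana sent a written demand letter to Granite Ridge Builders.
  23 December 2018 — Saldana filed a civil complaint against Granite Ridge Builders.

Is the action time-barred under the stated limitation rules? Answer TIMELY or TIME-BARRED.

TIME-BARRED

Accrual is tied to discovery, so the period began on 22 July 2017 rather than on 4 June 2017 when the act occurred.
Adding the 8 months base period to 22 July 2017 gives a deadline of 22 March 2018, before any tolling.
The period was tolled for 251 days by the pending related arbitration (23 September 2017 to 1 June 2018), pushing the deadline to 28 November 2018.
Nothing else in the chronology tolls or restarts the period.
Filing on 23 December 2018 missed the 28 November 2018 deadline — the action is time-barred.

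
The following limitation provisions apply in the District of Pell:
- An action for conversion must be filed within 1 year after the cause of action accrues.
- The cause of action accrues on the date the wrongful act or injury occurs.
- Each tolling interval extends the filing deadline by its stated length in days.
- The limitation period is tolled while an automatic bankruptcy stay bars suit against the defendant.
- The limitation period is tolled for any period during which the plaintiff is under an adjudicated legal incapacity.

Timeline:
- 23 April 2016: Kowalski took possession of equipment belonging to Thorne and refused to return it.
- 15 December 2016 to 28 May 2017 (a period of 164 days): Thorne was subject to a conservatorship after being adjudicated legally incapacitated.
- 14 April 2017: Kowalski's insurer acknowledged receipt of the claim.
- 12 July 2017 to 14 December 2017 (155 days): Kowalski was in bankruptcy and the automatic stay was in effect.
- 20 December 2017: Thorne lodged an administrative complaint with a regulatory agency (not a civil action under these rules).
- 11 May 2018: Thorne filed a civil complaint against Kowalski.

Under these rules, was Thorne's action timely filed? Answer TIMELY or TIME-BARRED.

The cause of action accrued on 23 April 2016, the date of the act.
1 year from 23 April 2016 is 23 April 2017.
The period was tolled for 164 days by the plaintiff's legal incapacity (15 December 2016 to 28 May 2017), pushing the deadline to 4 October 2017.
Because the automatic bankruptcy stay ran from 12 July 2017 to 14 December 2017, the deadline is extended by 155 days to 8 March 2018.
The other events in the timeline have no effect on the limitation period under the stated rules.
The 11 May 2018 filing falls after the 8 March 2018 deadline; the claim is time-barred.

TIME-BARRED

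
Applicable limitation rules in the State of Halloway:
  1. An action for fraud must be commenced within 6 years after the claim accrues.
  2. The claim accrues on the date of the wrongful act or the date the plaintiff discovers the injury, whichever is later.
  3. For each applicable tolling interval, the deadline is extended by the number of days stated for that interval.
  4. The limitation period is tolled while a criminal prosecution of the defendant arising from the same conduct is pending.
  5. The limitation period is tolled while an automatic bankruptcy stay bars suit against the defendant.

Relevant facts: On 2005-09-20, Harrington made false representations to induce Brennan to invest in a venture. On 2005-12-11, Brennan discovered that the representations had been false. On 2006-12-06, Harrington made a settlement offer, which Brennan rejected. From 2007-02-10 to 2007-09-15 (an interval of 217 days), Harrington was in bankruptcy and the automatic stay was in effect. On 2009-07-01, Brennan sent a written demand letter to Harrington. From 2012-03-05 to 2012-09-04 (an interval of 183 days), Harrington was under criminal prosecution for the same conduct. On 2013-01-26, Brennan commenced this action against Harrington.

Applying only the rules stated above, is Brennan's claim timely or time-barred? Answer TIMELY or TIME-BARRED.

Because discovery on 2005-12-11 post-dates the 2005-09-20 act, accrual under the later-of rule falls on 2005-12-11.
The untolled deadline — 6 years after 2005-12-11 — is 2011-12-11.
The automatic bankruptcy stay from 2007-02-10 to 2007-09-15 tolled the period for 217 days, extending the deadline to 2012-07-15.
The pending criminal prosecution from 2012-03-05 to 2012-09-04 tolled the period for 183 days, extending the deadline to 2013-01-14.
None of the other events listed affects the running of the period under the stated rules.
Brennan filed on 2013-01-26, after the 2013-01-14 deadline, so the action is time-barred.

TIME-BARRED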